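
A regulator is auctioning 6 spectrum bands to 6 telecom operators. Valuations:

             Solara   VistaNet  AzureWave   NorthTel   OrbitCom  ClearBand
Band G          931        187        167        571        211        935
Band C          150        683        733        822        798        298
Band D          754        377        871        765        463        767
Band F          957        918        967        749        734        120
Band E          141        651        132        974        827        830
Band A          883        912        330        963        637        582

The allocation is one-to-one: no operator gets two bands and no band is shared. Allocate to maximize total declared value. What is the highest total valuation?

Optimal: Solara→Band F ($957M), VistaNet→Band A ($912M), AzureWave→Band D ($871M), NorthTel→Band E ($974M), OrbitCom→Band C ($798M), ClearBand→Band G ($935M) — total 957+912+871+974+798+935 = $5447M.
Column-greedy (each band in turn goes to its best remaining operator) gives $5324M, worse by 123.

Max total: $5447M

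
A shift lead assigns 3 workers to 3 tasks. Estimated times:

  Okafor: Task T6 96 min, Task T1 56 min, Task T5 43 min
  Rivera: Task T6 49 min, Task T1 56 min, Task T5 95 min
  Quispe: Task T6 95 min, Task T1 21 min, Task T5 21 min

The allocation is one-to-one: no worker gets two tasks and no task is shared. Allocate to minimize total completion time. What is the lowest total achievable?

Treat this as an assignment problem: match each worker to one task.
Optimal: Okafor→Task T5 (43 min), Rivera→Task T6 (49 min), Quispe→Task T1 (21 min) — total 43+49+21 = 113 min.
Checked against all permutations: 113 min is optimal.

Minimum total: 113 min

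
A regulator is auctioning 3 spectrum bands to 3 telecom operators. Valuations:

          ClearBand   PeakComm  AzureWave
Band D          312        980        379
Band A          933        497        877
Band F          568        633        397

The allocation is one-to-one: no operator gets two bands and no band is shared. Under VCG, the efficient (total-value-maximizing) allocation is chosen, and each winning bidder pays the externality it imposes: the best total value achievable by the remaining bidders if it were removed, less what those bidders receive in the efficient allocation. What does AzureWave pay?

Efficient allocation: ClearBand→Band F ($568M), PeakComm→Band D ($980M), AzureWave→Band A ($877M); total welfare W = $2425M.
AzureWave receives Band A at value $877M, so the others get W − 877 = $1548M.
Without AzureWave: best allocation of the remaining 2 bidders over all 3 bands is ClearBand→Band A ($933M), PeakComm→Band D ($980M), total $1913M.
VCG payment = (others' best without AzureWave) − (others' welfare with AzureWave) = 1913 − 1548 = $365M.

AzureWave pays $365M.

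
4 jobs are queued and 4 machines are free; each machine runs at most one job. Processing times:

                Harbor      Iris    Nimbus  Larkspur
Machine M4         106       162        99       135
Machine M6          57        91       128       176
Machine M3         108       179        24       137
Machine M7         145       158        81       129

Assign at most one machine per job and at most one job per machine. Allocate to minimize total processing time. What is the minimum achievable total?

Min total: 350 min

Optimal: Harbor→Machine M4 (106 min), Iris→Machine M6 (91 min), Nimbus→Machine M3 (24 min), Larkspur→Machine M7 (129 min) — total 106+91+24+129 = 350 min.
Column-greedy (each machine in turn goes to its cheapest remaining job) gives 451 min, worse by 101.
Every other assignment is strictly worse.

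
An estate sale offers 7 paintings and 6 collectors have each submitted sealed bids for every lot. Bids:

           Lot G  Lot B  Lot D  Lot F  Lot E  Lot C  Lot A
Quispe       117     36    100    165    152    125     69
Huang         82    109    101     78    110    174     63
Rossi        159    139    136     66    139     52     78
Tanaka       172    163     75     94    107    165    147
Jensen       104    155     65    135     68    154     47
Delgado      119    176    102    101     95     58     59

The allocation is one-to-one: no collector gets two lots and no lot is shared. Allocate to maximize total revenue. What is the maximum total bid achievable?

This is the linear assignment problem.
Optimal: Quispe→Lot E ($152), Huang→Lot C ($174), Rossi→Lot D ($136), Tanaka→Lot G ($172), Jensen→Lot F ($135), Delgado→Lot B ($176) — total 152+174+136+172+135+176 = $945.
Max-entry greedy (repeatedly take the single best remaining cell) gives $891, worse by 54.
No other one-to-one assignment exceeds $945.

Max total: $945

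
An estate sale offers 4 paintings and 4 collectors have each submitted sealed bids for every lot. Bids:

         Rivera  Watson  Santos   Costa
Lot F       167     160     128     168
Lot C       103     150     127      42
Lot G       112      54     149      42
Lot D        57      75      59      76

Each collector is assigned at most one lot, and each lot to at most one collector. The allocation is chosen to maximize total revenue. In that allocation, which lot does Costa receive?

Treat this as an assignment problem: match each collector to one lot.
Optimal: Rivera→Lot F ($167), Watson→Lot C ($150), Santos→Lot G ($149), Costa→Lot D ($76) — total 167+150+149+76 = $542.
Column-greedy (each lot in turn goes to its best remaining collector) gives $524, worse by 18.
Swapping Costa↔Watson (Costa→Lot C $42, Watson→Lot D $75) loses 109.
Costa's own top lot is Lot F ($168), but forcing Costa→Lot F and reassigning the rest optimally gives only $524 — worse by 18.

Costa receives Lot D.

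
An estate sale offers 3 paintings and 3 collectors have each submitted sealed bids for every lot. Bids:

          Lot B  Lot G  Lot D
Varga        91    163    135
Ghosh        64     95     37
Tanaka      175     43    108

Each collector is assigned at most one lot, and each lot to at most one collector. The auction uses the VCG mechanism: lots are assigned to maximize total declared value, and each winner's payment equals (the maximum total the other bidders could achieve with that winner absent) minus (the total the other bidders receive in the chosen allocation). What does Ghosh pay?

Ghosh pays $28.

Efficient allocation: Varga→Lot D ($135), Ghosh→Lot G ($95), Tanaka→Lot B ($175); total welfare W = $405.
Ghosh receives Lot G at value $95, so the others get W − 95 = $310.
Without Ghosh: best allocation of the remaining 2 bidders over all 3 lots is Varga→Lot G ($163), Tanaka→Lot B ($175), total $338.
VCG payment = (others' best without Ghosh) − (others' welfare with Ghosh) = 338 − 310 = $28.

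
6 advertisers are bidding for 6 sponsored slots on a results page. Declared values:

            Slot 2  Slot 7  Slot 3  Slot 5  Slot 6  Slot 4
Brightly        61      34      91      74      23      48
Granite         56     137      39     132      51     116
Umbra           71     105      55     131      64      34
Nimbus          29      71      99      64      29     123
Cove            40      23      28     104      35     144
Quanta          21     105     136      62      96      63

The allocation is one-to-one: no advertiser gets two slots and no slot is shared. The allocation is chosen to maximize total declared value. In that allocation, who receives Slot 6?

Optimal: Brightly→Slot 2 ($61), Granite→Slot 7 ($137), Umbra→Slot 5 ($131), Nimbus→Slot 3 ($99), Cove→Slot 4 ($144), Quanta→Slot 6 ($96) — total 61+137+131+99+144+96 = $668.
Row-greedy (each advertiser in turn takes its best remaining slot) gives $618, worse by 50.
Swapping Quanta↔Granite (Quanta→Slot 7 $105, Granite→Slot 6 $51) loses 77.
Quanta's own top slot is Slot 3 ($136), but forcing Quanta→Slot 3 and reassigning the rest optimally gives only $638 — worse by 30.

Quanta receives Slot 6.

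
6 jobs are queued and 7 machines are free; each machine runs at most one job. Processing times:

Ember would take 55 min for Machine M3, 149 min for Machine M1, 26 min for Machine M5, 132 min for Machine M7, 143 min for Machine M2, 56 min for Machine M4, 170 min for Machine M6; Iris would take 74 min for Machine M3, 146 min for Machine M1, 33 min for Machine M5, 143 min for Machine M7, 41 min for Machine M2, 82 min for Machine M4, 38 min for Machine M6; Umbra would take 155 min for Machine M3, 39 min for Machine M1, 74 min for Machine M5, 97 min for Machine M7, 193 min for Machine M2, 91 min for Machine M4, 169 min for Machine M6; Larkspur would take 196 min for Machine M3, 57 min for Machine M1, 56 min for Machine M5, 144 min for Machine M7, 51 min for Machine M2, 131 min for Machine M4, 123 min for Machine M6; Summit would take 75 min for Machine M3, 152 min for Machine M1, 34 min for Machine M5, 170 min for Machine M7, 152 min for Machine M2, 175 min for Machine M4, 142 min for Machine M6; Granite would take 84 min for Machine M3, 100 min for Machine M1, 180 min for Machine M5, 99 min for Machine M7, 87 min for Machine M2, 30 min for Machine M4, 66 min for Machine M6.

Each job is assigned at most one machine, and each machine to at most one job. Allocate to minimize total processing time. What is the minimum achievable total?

Optimal: Ember→Machine M3 (55 min), Iris→Machine M6 (38 min), Umbra→Machine M1 (39 min), Larkspur→Machine M2 (51 min), Summit→Machine M5 (34 min), Granite→Machine M4 (30 min) — total 55+38+39+51+34+30 = 247 min.
Column-greedy (each machine in turn goes to its cheapest remaining job) gives 452 min, worse by 205.
Next-best assignment: Ember→Machine M5, Iris→Machine M6, Umbra→Machine M1, Larkspur→Machine M2, Summit→Machine M3, Granite→Machine M4 = 259 min.
Swapping Ember↔Granite (Ember→Machine M4 56 min, Granite→Machine M3 84 min) adds 55.
Every other assignment is strictly worse.

Minimum total: 247 min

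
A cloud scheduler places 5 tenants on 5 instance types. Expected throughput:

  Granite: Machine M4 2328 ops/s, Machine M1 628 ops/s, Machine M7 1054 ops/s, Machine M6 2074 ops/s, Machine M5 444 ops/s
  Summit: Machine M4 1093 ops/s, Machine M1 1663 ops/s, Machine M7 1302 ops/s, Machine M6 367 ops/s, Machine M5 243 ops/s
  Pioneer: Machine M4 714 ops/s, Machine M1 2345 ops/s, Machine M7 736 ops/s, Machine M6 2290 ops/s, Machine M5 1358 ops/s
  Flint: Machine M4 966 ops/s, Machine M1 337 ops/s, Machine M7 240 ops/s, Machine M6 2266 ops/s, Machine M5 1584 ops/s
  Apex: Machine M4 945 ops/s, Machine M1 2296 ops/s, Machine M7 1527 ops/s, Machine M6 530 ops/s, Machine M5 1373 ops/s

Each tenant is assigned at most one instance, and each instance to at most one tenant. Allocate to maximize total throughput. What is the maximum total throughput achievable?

Maximum total: 9800 ops/s

Treat this as an assignment problem: match each tenant to one instance.
Optimal: Granite→Machine M4 (2328 ops/s), Summit→Machine M7 (1302 ops/s), Pioneer→Machine M6 (2290 ops/s), Flint→Machine M5 (1584 ops/s), Apex→Machine M1 (2296 ops/s) — total 2328+1302+2290+1584+2296 = 9800 ops/s.
Next-best assignment: Granite→Machine M4, Summit→Machine M7, Pioneer→Machine M1, Flint→Machine M6, Apex→Machine M5 = 9614 ops/s.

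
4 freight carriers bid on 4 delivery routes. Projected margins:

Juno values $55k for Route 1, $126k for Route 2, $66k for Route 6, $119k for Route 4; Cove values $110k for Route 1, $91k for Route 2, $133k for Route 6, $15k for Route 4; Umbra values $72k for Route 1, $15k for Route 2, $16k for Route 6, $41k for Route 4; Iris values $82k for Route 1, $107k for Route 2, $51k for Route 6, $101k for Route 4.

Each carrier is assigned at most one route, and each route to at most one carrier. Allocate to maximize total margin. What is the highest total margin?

Maximum total: $432k

This is the linear assignment problem.
Optimal: Juno→Route 2 ($126k), Cove→Route 6 ($133k), Umbra→Route 1 ($72k), Iris→Route 4 ($101k) — total 126+133+72+101 = $432k.
Column-greedy (each route in turn goes to its best remaining carrier) gives $328k, worse by 104.
Next-best assignment: Juno→Route 4, Cove→Route 6, Umbra→Route 1, Iris→Route 2 = $431k.
Swapping Cove↔Iris (Cove→Route 4 $15k, Iris→Route 6 $51k) loses 168.
No other one-to-one assignment exceeds $432k.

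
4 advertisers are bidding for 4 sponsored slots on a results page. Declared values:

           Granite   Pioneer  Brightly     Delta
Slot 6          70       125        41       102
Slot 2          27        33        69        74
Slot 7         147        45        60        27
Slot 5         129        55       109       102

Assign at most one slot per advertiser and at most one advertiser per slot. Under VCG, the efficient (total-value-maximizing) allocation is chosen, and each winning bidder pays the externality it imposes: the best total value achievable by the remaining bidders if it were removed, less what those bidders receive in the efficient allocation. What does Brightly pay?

Brightly pays $28.

Efficient allocation: Granite→Slot 7 ($147), Pioneer→Slot 6 ($125), Brightly→Slot 5 ($109), Delta→Slot 2 ($74); total welfare W = $455.
Brightly receives Slot 5 at value $109, so the others get W − 109 = $346.
Without Brightly: best allocation of the remaining 3 bidders over all 4 slots is Granite→Slot 7 ($147), Pioneer→Slot 6 ($125), Delta→Slot 5 ($102), total $374.
VCG payment = (others' best without Brightly) − (others' welfare with Brightly) = 374 − 346 = $28.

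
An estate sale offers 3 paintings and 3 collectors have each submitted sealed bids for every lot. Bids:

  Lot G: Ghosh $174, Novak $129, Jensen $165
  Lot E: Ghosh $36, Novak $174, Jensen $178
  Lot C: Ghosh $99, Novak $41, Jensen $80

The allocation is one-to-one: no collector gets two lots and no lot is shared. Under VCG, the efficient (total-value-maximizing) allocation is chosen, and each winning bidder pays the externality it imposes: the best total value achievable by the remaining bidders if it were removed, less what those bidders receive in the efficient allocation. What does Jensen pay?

Jensen pays $75.

Efficient allocation: Ghosh→Lot C ($99), Novak→Lot E ($174), Jensen→Lot G ($165); total welfare W = $438.
Jensen receives Lot G at value $165, so the others get W − 165 = $273.
Without Jensen: best allocation of the remaining 2 bidders over all 3 lots is Ghosh→Lot G ($174), Novak→Lot E ($174), total $348.
VCG payment = (others' best without Jensen) − (others' welfare with Jensen) = 348 − 273 = $75.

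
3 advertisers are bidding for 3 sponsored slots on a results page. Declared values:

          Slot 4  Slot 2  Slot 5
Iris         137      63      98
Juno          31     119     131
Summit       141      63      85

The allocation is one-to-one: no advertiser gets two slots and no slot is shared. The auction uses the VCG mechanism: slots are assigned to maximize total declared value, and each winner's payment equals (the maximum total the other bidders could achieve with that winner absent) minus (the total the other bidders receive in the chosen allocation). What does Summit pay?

Summit pays $51.

Efficient allocation: Iris→Slot 5 ($98), Juno→Slot 2 ($119), Summit→Slot 4 ($141); total welfare W = $358.
Summit receives Slot 4 at value $141, so the others get W − 141 = $217.
Without Summit: best allocation of the remaining 2 bidders over all 3 slots is Iris→Slot 4 ($137), Juno→Slot 5 ($131), total $268.
VCG payment = (others' best without Summit) − (others' welfare with Summit) = 268 − 217 = $51.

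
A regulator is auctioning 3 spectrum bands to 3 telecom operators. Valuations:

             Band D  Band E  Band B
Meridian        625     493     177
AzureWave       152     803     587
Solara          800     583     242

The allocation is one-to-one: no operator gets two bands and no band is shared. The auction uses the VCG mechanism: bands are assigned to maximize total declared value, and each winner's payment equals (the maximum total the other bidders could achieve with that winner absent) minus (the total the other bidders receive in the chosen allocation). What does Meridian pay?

Meridian pays $216M.

Efficient allocation: Meridian→Band E ($493M), AzureWave→Band B ($587M), Solara→Band D ($800M); total welfare W = $1880M.
Meridian receives Band E at value $493M, so the others get W − 493 = $1387M.
Without Meridian: best allocation of the remaining 2 bidders over all 3 bands is AzureWave→Band E ($803M), Solara→Band D ($800M), total $1603M.
VCG payment = (others' best without Meridian) − (others' welfare with Meridian) = 1603 − 1387 = $216M.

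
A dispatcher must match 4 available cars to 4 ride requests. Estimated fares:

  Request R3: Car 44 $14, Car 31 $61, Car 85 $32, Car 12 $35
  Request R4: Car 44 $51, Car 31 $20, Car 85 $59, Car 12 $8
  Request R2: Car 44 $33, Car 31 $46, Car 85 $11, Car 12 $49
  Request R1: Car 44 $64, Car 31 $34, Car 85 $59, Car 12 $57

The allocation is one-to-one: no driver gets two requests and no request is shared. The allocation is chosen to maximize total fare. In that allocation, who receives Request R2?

Car 12 receives Request R2.

Optimal: Car 44→Request R1 ($64), Car 31→Request R3 ($61), Car 85→Request R4 ($59), Car 12→Request R2 ($49) — total 64+61+59+49 = $233.
Swapping Car 44↔Car 12 (Car 44→Request R2 $33, Car 12→Request R1 $57) loses 23.
Car 12's own top request is Request R1 ($57), but forcing Car 12→Request R1 and reassigning the rest optimally gives only $210 — worse by 23.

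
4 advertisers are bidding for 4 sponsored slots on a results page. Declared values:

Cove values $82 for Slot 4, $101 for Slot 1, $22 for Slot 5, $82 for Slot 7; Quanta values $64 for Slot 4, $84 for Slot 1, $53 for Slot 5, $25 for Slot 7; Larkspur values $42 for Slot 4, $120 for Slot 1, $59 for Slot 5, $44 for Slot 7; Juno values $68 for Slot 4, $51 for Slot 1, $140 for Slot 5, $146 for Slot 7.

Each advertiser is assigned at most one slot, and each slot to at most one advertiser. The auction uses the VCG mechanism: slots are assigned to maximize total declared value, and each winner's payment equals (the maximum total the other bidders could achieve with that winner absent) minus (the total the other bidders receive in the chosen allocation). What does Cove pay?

Cove pays $6.

Efficient allocation: Cove→Slot 7 ($82), Quanta→Slot 4 ($64), Larkspur→Slot 1 ($120), Juno→Slot 5 ($140); total welfare W = $406.
Cove receives Slot 7 at value $82, so the others get W − 82 = $324.
Without Cove: best allocation of the remaining 3 bidders over all 4 slots is Quanta→Slot 4 ($64), Larkspur→Slot 1 ($120), Juno→Slot 7 ($146), total $330.
VCG payment = (others' best without Cove) − (others' welfare with Cove) = 330 − 324 = $6.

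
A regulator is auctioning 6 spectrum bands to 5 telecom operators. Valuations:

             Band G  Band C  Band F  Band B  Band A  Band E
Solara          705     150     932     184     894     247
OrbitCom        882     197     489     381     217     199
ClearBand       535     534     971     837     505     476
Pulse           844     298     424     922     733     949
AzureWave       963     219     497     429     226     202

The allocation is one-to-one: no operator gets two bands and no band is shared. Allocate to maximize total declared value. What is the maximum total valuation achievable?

Max total: $4158M

This is the linear assignment problem.
Optimal: Solara→Band A ($894M), OrbitCom→Band B ($381M), ClearBand→Band F ($971M), Pulse→Band E ($949M), AzureWave→Band G ($963M) — total 894+381+971+949+963 = $4158M.
Row-greedy (each operator in turn takes its best remaining band) gives $3826M, worse by 332.
Next-best assignment: Solara→Band A, OrbitCom→Band F, ClearBand→Band B, Pulse→Band E, AzureWave→Band G = $4132M.
Every other assignment is strictly worse.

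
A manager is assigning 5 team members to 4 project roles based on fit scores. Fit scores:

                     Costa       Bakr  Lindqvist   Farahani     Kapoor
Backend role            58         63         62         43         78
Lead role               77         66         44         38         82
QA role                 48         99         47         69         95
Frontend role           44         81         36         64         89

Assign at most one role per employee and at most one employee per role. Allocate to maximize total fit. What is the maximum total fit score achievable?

This is a one-to-one assignment (maximum-weight bipartite matching).
Optimal: Lindqvist→Backend role (62 pts), Costa→Lead role (77 pts), Bakr→QA role (99 pts), Kapoor→Frontend role (89 pts) — total 62+77+99+89 = 327 pts.
Row-greedy (each employee in turn takes its best remaining role) gives 302 pts, worse by 25.
Swapping Kapoor↔Lindqvist (Kapoor→Backend role 78 pts, Lindqvist→Frontend role 36 pts) loses 37.
No other one-to-one assignment exceeds 327 pts.

Max total: 327 pts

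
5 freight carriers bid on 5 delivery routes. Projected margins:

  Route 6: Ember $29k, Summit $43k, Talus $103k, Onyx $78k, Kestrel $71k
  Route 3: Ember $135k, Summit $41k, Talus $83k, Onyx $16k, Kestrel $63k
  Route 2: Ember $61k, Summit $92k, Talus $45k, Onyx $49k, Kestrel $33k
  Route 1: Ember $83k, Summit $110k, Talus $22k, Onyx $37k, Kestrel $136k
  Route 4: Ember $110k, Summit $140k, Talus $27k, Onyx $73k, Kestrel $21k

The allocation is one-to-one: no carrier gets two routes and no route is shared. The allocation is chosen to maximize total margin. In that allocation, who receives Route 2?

Optimal: Ember→Route 3 ($135k), Summit→Route 4 ($140k), Talus→Route 6 ($103k), Onyx→Route 2 ($49k), Kestrel→Route 1 ($136k) — total 135+140+103+49+136 = $563k.
Column-greedy (each route in turn goes to its best remaining carrier) gives $539k, worse by 24.
Next-best assignment: Ember→Route 3, Summit→Route 2, Talus→Route 6, Onyx→Route 4, Kestrel→Route 1 = $539k.
Swapping Ember↔Kestrel (Ember→Route 1 $83k, Kestrel→Route 3 $63k) loses 125.
Checked against all permutations: $563k is optimal.
Onyx's own top route is Route 6 ($78k), but forcing Onyx→Route 6 and reassigning the rest optimally gives only $534k — worse by 29.

Onyx receives Route 2.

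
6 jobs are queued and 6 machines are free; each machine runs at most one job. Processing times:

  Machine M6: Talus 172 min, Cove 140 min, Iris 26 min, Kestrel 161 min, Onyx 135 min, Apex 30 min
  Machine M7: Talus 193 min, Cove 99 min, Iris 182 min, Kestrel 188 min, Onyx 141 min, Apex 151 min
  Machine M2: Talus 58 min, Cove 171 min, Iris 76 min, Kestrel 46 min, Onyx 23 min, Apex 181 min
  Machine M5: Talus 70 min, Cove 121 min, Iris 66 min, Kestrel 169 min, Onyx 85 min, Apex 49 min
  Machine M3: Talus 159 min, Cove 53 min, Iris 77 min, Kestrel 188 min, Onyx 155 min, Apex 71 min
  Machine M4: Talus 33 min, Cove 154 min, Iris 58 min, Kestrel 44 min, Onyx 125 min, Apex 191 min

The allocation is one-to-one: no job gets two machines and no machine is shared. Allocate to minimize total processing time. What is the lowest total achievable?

Min total: 333 min

This is a one-to-one assignment (minimum-cost bipartite matching).
Optimal: Talus→Machine M5 (70 min), Cove→Machine M7 (99 min), Iris→Machine M6 (26 min), Kestrel→Machine M4 (44 min), Onyx→Machine M2 (23 min), Apex→Machine M3 (71 min) — total 70+99+26+44+23+71 = 333 min.
Min-entry greedy (repeatedly take the single cheapest remaining cell) gives 372 min, worse by 39.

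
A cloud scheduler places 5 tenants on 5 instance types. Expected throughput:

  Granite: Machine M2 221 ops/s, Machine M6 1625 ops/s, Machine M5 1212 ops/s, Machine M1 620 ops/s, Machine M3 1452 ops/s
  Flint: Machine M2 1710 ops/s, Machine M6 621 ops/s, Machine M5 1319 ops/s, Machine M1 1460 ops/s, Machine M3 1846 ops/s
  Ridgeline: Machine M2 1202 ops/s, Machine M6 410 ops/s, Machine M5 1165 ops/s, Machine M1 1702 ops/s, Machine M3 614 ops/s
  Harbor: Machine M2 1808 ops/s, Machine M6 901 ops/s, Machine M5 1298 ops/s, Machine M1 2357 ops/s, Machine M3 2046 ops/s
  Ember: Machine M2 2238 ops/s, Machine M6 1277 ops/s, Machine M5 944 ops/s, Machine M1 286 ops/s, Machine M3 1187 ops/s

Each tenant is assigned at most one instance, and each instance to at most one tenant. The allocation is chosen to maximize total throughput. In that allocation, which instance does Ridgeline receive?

Ridgeline receives Machine M5.

Optimal: Granite→Machine M6 (1625 ops/s), Flint→Machine M3 (1846 ops/s), Ridgeline→Machine M5 (1165 ops/s), Harbor→Machine M1 (2357 ops/s), Ember→Machine M2 (2238 ops/s) — total 1625+1846+1165+2357+2238 = 9231 ops/s.
Column-greedy (each instance in turn goes to its best remaining tenant) gives 8153 ops/s, worse by 1078.
Next-best assignment: Granite→Machine M6, Flint→Machine M5, Ridgeline→Machine M1, Harbor→Machine M3, Ember→Machine M2 = 8930 ops/s.
Ridgeline's own top instance is Machine M1 (1702 ops/s), but forcing Ridgeline→Machine M1 and reassigning the rest optimally gives only 8930 ops/s — worse by 301.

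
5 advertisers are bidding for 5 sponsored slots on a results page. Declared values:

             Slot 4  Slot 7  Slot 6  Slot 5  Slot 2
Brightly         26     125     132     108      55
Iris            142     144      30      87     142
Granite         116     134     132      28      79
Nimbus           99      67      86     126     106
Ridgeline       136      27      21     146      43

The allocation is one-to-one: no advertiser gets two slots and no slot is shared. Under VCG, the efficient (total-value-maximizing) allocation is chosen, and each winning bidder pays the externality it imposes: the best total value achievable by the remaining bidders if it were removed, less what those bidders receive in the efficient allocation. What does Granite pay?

Efficient allocation: Brightly→Slot 6 ($132), Iris→Slot 2 ($142), Granite→Slot 7 ($134), Nimbus→Slot 5 ($126), Ridgeline→Slot 4 ($136); total welfare W = $670.
Granite receives Slot 7 at value $134, so the others get W − 134 = $536.
Without Granite: best allocation of the remaining 4 bidders over all 5 slots is Brightly→Slot 6 ($132), Iris→Slot 7 ($144), Nimbus→Slot 5 ($126), Ridgeline→Slot 4 ($136), total $538.
VCG payment = (others' best without Granite) − (others' welfare with Granite) = 538 − 536 = $2.

Granite pays $2.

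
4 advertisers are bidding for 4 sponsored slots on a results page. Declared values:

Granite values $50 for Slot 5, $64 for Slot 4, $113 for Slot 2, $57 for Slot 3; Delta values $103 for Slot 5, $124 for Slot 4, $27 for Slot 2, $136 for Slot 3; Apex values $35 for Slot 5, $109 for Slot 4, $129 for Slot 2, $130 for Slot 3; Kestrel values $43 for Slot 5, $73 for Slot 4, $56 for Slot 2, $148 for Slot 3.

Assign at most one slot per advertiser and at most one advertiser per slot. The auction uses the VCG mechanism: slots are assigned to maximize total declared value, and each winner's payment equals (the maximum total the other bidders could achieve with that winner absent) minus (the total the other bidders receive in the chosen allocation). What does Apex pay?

Efficient allocation: Granite→Slot 2 ($113), Delta→Slot 5 ($103), Apex→Slot 4 ($109), Kestrel→Slot 3 ($148); total welfare W = $473.
Apex receives Slot 4 at value $109, so the others get W − 109 = $364.
Without Apex: best allocation of the remaining 3 bidders over all 4 slots is Granite→Slot 2 ($113), Delta→Slot 4 ($124), Kestrel→Slot 3 ($148), total $385.
VCG payment = (others' best without Apex) − (others' welfare with Apex) = 385 − 364 = $21.

Apex pays $21.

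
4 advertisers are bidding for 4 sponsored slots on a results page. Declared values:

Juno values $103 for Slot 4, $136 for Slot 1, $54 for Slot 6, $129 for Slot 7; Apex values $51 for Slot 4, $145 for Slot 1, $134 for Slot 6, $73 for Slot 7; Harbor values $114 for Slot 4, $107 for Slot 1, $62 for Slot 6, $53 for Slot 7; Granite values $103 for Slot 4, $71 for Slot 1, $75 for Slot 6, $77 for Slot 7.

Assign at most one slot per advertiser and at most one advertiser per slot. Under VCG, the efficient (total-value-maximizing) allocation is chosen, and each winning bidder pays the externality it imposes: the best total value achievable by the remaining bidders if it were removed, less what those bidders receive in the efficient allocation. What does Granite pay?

Efficient allocation: Juno→Slot 7 ($129), Apex→Slot 6 ($134), Harbor→Slot 1 ($107), Granite→Slot 4 ($103); total welfare W = $473.
Granite receives Slot 4 at value $103, so the others get W − 103 = $370.
Without Granite: best allocation of the remaining 3 bidders over all 4 slots is Juno→Slot 7 ($129), Apex→Slot 1 ($145), Harbor→Slot 4 ($114), total $388.
VCG payment = (others' best without Granite) − (others' welfare with Granite) = 388 − 370 = $18.

Granite pays $18.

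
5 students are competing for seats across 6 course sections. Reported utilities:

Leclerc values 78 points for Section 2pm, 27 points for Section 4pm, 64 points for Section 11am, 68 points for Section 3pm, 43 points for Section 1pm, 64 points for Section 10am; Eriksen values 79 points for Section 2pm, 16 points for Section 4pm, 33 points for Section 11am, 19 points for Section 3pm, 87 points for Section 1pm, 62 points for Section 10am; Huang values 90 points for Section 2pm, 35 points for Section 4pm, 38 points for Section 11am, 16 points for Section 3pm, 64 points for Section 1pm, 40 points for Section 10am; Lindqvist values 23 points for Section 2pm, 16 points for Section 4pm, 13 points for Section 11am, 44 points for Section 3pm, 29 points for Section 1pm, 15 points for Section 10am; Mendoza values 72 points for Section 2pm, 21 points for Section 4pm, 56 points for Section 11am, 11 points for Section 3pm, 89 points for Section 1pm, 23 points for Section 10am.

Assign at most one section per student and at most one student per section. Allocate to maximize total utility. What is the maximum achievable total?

Max total: 349 points

Optimal: Leclerc→Section 11am (64 points), Eriksen→Section 10am (62 points), Huang→Section 2pm (90 points), Lindqvist→Section 3pm (44 points), Mendoza→Section 1pm (89 points) — total 64+62+90+44+89 = 349 points.
Row-greedy (each student in turn takes its best remaining section) gives 305 points, worse by 44.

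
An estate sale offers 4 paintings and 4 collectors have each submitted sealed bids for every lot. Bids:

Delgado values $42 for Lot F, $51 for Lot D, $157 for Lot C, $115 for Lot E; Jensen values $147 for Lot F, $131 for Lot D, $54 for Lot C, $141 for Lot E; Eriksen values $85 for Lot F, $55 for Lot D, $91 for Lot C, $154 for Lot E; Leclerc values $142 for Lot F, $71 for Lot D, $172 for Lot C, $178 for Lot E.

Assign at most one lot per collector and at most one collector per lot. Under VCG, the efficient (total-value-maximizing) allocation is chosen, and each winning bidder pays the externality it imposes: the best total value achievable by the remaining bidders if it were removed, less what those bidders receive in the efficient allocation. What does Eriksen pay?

Efficient allocation: Delgado→Lot C ($157), Jensen→Lot D ($131), Eriksen→Lot E ($154), Leclerc→Lot F ($142); total welfare W = $584.
Eriksen receives Lot E at value $154, so the others get W − 154 = $430.
Without Eriksen: best allocation of the remaining 3 bidders over all 4 lots is Delgado→Lot C ($157), Jensen→Lot F ($147), Leclerc→Lot E ($178), total $482.
VCG payment = (others' best without Eriksen) − (others' welfare with Eriksen) = 482 − 430 = $52.

Eriksen pays $52.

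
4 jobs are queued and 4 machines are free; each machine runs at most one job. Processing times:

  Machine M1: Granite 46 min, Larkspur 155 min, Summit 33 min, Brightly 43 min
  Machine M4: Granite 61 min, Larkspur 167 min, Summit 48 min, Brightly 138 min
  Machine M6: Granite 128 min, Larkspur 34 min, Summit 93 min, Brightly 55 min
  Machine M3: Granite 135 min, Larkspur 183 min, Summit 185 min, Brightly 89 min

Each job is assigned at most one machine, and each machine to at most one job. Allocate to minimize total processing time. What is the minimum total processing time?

Min total: 217 min

Optimal: Granite→Machine M1 (46 min), Larkspur→Machine M6 (34 min), Summit→Machine M4 (48 min), Brightly→Machine M3 (89 min) — total 46+34+48+89 = 217 min.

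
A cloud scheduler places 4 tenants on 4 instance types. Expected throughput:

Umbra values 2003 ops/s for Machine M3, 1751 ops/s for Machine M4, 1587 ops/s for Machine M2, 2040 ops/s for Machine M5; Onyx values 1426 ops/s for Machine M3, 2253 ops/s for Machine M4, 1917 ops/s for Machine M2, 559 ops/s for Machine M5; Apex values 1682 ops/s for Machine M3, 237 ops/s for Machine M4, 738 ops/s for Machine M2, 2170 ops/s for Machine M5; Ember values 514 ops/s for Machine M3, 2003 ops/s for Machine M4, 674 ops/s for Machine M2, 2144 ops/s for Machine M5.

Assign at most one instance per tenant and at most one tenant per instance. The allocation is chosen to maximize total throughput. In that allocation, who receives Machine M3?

Optimal: Umbra→Machine M3 (2003 ops/s), Onyx→Machine M2 (1917 ops/s), Apex→Machine M5 (2170 ops/s), Ember→Machine M4 (2003 ops/s) — total 2003+1917+2170+2003 = 8093 ops/s.
Column-greedy (each instance in turn goes to its best remaining tenant) gives 7138 ops/s, worse by 955.
Umbra's own top instance is Machine M5 (2040 ops/s), but forcing Umbra→Machine M5 and reassigning the rest optimally gives only 7642 ops/s — worse by 451.

Umbra receives Machine M3.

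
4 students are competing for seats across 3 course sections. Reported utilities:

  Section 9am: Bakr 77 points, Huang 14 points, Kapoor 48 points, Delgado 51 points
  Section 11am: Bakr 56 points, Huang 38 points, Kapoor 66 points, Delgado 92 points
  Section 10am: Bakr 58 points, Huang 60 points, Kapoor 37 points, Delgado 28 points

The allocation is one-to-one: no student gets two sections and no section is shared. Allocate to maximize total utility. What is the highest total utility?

This is the linear assignment problem.
Optimal: Bakr→Section 9am (77 points), Delgado→Section 11am (92 points), Huang→Section 10am (60 points) — total 77+92+60 = 229 points.

Maximum total: 229 points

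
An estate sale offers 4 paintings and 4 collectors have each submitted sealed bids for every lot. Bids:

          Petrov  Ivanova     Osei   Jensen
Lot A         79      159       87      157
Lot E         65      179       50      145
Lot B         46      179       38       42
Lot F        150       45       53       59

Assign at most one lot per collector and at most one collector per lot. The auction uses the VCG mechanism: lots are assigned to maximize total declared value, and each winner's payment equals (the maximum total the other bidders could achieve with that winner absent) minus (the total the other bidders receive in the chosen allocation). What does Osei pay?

Efficient allocation: Petrov→Lot F ($150), Ivanova→Lot B ($179), Osei→Lot A ($87), Jensen→Lot E ($145); total welfare W = $561.
Osei receives Lot A at value $87, so the others get W − 87 = $474.
Without Osei: best allocation of the remaining 3 bidders over all 4 lots is Petrov→Lot F ($150), Ivanova→Lot E ($179), Jensen→Lot A ($157), total $486.
VCG payment = (others' best without Osei) − (others' welfare with Osei) = 486 − 474 = $12.

Osei pays $12.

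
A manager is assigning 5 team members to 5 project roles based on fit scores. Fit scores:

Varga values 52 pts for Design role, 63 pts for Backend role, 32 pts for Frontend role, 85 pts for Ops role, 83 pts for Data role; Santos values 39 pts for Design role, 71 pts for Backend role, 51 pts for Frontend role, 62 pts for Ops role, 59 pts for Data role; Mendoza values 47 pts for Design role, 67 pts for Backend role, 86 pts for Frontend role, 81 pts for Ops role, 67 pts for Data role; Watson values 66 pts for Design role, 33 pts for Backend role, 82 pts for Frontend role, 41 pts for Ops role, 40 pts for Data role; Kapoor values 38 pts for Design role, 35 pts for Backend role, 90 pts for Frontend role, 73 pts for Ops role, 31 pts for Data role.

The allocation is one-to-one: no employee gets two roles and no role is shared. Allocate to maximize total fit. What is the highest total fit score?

Maximum total: 391 pts

Treat this as an assignment problem: match each employee to one role.
Optimal: Varga→Data role (83 pts), Santos→Backend role (71 pts), Mendoza→Ops role (81 pts), Watson→Design role (66 pts), Kapoor→Frontend role (90 pts) — total 83+71+81+66+90 = 391 pts.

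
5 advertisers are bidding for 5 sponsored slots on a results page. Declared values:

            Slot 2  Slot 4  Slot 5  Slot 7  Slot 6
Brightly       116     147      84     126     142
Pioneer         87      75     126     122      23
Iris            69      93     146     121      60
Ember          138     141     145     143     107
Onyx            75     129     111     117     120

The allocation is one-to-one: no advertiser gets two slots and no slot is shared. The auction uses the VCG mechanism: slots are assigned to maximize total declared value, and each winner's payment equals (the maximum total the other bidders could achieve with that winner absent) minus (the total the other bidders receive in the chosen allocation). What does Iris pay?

Efficient allocation: Brightly→Slot 6 ($142), Pioneer→Slot 7 ($122), Iris→Slot 5 ($146), Ember→Slot 2 ($138), Onyx→Slot 4 ($129); total welfare W = $677.
Iris receives Slot 5 at value $146, so the others get W − 146 = $531.
Without Iris: best allocation of the remaining 4 bidders over all 5 slots is Brightly→Slot 6 ($142), Pioneer→Slot 5 ($126), Ember→Slot 7 ($143), Onyx→Slot 4 ($129), total $540.
VCG payment = (others' best without Iris) − (others' welfare with Iris) = 540 − 531 = $9.

Iris pays $9.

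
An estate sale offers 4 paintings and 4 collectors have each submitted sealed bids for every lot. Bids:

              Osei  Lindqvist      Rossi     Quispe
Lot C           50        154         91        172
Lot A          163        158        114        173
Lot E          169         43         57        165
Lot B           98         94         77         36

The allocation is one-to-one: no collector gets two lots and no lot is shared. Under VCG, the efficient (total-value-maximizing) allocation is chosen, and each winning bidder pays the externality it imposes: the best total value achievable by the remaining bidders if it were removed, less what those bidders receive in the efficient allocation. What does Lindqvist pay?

Lindqvist pays $37.

Efficient allocation: Osei→Lot E ($169), Lindqvist→Lot A ($158), Rossi→Lot B ($77), Quispe→Lot C ($172); total welfare W = $576.
Lindqvist receives Lot A at value $158, so the others get W − 158 = $418.
Without Lindqvist: best allocation of the remaining 3 bidders over all 4 lots is Osei→Lot E ($169), Rossi→Lot A ($114), Quispe→Lot C ($172), total $455.
VCG payment = (others' best without Lindqvist) − (others' welfare with Lindqvist) = 455 − 418 = $37.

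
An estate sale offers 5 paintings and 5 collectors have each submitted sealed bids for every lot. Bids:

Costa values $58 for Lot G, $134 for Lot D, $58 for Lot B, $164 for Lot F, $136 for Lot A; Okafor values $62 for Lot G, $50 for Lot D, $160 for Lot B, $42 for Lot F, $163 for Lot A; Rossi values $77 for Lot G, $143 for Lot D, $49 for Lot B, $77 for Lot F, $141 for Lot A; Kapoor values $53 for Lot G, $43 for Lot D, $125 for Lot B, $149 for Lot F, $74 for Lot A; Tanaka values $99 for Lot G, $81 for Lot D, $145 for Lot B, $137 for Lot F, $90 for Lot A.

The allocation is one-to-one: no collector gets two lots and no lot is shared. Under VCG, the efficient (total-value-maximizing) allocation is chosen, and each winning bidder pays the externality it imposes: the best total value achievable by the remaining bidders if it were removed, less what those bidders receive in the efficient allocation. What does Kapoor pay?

Efficient allocation: Costa→Lot F ($164), Okafor→Lot A ($163), Rossi→Lot D ($143), Kapoor→Lot B ($125), Tanaka→Lot G ($99); total welfare W = $694.
Kapoor receives Lot B at value $125, so the others get W − 125 = $569.
Without Kapoor: best allocation of the remaining 4 bidders over all 5 lots is Costa→Lot F ($164), Okafor→Lot A ($163), Rossi→Lot D ($143), Tanaka→Lot B ($145), total $615.
VCG payment = (others' best without Kapoor) − (others' welfare with Kapoor) = 615 − 569 = $46.

Kapoor pays $46.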